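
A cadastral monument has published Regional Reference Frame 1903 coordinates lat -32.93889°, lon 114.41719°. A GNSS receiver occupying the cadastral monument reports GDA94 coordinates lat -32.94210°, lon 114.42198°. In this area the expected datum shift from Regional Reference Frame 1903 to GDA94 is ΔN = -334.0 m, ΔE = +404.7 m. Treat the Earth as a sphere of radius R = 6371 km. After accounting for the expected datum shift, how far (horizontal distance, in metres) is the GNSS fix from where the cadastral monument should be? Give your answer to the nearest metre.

48 m

Observed coordinate differences: Δφ = -0.00321°, Δλ = +0.00479°.
Converting to metres (1° lat = 111195 m, cos φ = 0.839251): observed ΔN = -356.9 m, observed ΔE = 447.0 m.
Subtracting the expected shift leaves a residual of -356.9 − (-334.0) = -22.9 m north and 447.0 − (404.7) = 42.3 m east.
Residual distance = √((-22.9)² + 42.3²) = 48.1 m.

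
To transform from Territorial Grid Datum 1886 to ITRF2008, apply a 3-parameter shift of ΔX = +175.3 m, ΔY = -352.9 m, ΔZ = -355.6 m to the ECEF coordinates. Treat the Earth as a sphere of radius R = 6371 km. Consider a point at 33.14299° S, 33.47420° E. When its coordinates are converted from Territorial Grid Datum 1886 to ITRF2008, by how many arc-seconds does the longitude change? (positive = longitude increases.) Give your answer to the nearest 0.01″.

Δλ = -15.12″

sin φ = -0.546730, cos φ = 0.837309, sin λ = 0.551561, cos λ = 0.834134.
East component: ΔE = −sin λ·ΔX + cos λ·ΔY = −(0.551561)(175.3) + (0.834134)(-352.9) = -391.05 m.
1° of latitude spans πR/180 = 111195 m; at latitude φ, 1° of longitude spans that × cos φ = 93104.5 m, so Δλ = -391.05 / 93104.5 × 3600 = -15.121″.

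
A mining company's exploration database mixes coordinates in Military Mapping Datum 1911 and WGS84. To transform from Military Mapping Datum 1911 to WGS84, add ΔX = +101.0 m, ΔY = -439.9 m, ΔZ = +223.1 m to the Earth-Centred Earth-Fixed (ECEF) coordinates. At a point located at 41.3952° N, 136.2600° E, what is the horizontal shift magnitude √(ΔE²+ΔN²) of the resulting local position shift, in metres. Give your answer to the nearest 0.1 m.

484.9 m

The local east axis at (φ, λ) is (−sin λ, cos λ, 0), so ΔE = −sin(136.2600°)·101.0 + cos(136.2600°)·(-439.9) = 247.99 m.
The local north axis is (−sin φ cos λ, −sin φ sin λ, cos φ), giving ΔN = 48.252 + 201.113 + 167.362 = 416.73 m.
Horizontal magnitude = √(ΔE² + ΔN²) = √(247.99² + 416.73²) = 484.93 m.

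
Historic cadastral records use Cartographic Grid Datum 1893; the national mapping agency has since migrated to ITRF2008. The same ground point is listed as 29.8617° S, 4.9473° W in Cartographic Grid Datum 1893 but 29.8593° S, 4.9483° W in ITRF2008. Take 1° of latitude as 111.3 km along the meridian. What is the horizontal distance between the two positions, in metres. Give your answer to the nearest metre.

284 m

Δφ = -29.8593° − -29.8617° = +0.0024°; Δλ = -4.9483° − -4.9473° = -0.0010°.
ΔN = Δφ × 111300 = 267.1 m; ΔE = Δλ × 111300 × cos(-29.8617°) = -0.0010 × 111300 × 0.867230 = -96.5 m.
Distance = √(ΔE² + ΔN²) = √((-96.5)² + 267.1²) = 284.0 m.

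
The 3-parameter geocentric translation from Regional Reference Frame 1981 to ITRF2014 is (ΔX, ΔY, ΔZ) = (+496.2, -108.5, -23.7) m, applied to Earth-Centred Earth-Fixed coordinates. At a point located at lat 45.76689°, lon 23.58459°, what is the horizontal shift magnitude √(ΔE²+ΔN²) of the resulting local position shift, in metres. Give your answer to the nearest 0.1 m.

At φ = 45.76689°, λ = 23.58459°: sin φ = 0.716508, cos φ = 0.697579, sin λ = 0.400103, cos λ = 0.916470.
ΔE = −sin λ·ΔX + cos λ·ΔY = −(0.400103)·(496.2) + (0.916470)·(-108.5) = -297.97 m.
ΔN = −sin φ cos λ·ΔX − sin φ sin λ·ΔY + cos φ·ΔZ = −(0.716508)(0.916470)(496.2) − (0.716508)(0.400103)(-108.5) + (0.697579)(-23.7) = -311.26 m.
Horizontal magnitude = √(ΔE² + ΔN²) = √((-297.97)² + (-311.26)²) = 430.89 m.

430.9 m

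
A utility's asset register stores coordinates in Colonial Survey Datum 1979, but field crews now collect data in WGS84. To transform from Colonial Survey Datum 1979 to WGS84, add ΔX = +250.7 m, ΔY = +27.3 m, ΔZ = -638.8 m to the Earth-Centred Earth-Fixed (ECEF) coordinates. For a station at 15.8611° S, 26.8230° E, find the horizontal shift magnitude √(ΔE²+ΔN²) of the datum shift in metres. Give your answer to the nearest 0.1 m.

557.1 m

The local east axis at (φ, λ) is (−sin λ, cos λ, 0), so ΔE = −sin(26.8230°)·250.7 + cos(26.8230°)·27.3 = -88.76 m.
The local north axis is (−sin φ cos λ, −sin φ sin λ, cos φ), giving ΔN = 61.146 + 3.367 − 614.479 = -549.97 m.
Horizontal magnitude = √(ΔE² + ΔN²) = √((-88.76)² + (-549.97)²) = 557.08 m.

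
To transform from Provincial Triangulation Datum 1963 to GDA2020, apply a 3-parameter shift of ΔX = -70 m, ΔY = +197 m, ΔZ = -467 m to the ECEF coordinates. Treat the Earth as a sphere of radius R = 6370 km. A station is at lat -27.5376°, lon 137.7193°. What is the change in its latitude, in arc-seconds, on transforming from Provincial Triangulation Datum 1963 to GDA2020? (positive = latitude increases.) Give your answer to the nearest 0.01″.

Δφ = -10.65″

sin φ = -0.462331, cos φ = 0.886708, sin λ = 0.672763, cos λ = -0.739858.
North component: ΔN = −sin φ cos λ·ΔX − sin φ sin λ·ΔY + cos φ·ΔZ = −(-0.462331)(-0.739858)(-70) − (-0.462331)(0.672763)(197) + (0.886708)(-467) = -328.87 m.
1° of latitude spans πR/180 = 111177 m, so Δφ = -328.87 / 111177 × 3600 = -10.649″.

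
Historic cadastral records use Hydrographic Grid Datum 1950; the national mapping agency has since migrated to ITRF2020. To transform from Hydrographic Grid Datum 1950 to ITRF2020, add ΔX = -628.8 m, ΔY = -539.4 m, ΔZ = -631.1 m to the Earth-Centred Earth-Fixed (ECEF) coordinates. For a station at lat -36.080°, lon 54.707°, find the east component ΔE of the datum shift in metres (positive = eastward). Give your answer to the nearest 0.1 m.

The local east axis at (φ, λ) is (−sin λ, cos λ, 0), so ΔE = −sin(54.707°)·(-628.8) + cos(54.707°)·(-539.4) = 201.59 m.

ΔE = 201.6 m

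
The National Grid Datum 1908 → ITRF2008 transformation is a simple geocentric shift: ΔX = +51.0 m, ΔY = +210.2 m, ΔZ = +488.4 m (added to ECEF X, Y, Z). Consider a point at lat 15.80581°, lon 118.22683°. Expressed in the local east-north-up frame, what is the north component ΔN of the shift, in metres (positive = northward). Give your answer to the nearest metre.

ΔN = 426 m

The local north axis is (−sin φ cos λ, −sin φ sin λ, cos φ), giving ΔN = 6.570 − 50.445 + 469.934 = 426.06 m.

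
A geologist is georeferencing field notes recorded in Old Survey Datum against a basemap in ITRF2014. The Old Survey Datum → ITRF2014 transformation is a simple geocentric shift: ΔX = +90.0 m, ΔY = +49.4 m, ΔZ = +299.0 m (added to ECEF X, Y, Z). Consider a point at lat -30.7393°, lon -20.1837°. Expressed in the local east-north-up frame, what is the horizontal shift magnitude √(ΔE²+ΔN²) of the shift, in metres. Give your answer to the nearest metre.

At φ = -30.7393°, λ = -20.1837°: sin φ = -0.511133, cos φ = 0.859502, sin λ = -0.345031, cos λ = 0.938591.
ΔE = −sin λ·ΔX + cos λ·ΔY = −(-0.345031)·(90.0) + (0.938591)·(49.4) = 77.42 m.
ΔN = −sin φ cos λ·ΔX − sin φ sin λ·ΔY + cos φ·ΔZ = −(-0.511133)(0.938591)(90.0) − (-0.511133)(-0.345031)(49.4) + (0.859502)(299.0) = 291.46 m.
Horizontal magnitude = √(ΔE² + ΔN²) = √(77.42² + 291.46²) = 301.56 m.

302 m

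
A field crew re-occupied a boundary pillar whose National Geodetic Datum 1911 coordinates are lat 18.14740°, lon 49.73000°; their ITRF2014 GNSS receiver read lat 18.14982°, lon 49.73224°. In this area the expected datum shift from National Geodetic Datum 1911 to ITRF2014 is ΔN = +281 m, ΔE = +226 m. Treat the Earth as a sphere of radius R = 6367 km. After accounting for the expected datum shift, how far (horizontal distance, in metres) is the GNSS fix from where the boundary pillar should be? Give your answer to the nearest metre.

Observed coordinate differences: Δφ = +0.00242°, Δλ = +0.00224°.
Converting to metres (1° lat = 111125 m, cos φ = 0.950258): observed ΔN = 268.9 m, observed ΔE = 236.5 m.
Subtracting the expected shift leaves a residual of 268.9 − (281) = -12.1 m north and 236.5 − (226) = 10.5 m east.
Residual distance = √((-12.1)² + 10.5²) = 16.0 m.

16 m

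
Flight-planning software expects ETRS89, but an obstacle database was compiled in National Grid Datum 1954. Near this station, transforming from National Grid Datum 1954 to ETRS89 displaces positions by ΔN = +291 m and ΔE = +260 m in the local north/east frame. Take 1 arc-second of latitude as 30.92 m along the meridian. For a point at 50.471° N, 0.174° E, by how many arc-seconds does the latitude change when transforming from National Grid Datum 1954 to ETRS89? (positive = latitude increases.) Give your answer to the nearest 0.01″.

Δφ = 9.41″

1″ of latitude = 30.92 m, so Δφ = 291.0 / 30.92 = 9.411″.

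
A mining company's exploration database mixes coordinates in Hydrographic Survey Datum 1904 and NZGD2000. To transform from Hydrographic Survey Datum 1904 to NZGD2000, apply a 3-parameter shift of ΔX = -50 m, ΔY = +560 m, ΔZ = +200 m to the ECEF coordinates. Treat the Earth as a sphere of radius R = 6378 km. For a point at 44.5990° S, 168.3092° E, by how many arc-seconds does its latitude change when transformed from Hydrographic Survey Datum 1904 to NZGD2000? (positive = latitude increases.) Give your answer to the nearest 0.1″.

sin φ = -0.702141, cos φ = 0.712038, sin λ = 0.202630, cos λ = -0.979255.
North component: ΔN = −sin φ cos λ·ΔX − sin φ sin λ·ΔY + cos φ·ΔZ = −(-0.702141)(-0.979255)(-50) − (-0.702141)(0.202630)(560) + (0.712038)(200) = 256.46 m.
1° of latitude spans πR/180 = 111317 m, so Δφ = 256.46 / 111317 × 3600 = 8.294″.

Δφ = 8.3″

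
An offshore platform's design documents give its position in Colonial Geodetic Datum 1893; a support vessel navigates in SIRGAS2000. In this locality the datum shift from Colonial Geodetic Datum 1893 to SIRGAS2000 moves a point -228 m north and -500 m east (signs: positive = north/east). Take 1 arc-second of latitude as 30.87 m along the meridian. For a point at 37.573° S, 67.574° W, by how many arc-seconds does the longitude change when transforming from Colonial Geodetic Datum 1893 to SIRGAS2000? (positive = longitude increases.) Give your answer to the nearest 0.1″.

At latitude -37.573°, cos φ = 0.792577.
1″ of longitude at this latitude = 30.87 × cos φ = 24.4669 m, so Δλ = -500.0 / 24.4669 = -20.436″.

Δλ = -20.4″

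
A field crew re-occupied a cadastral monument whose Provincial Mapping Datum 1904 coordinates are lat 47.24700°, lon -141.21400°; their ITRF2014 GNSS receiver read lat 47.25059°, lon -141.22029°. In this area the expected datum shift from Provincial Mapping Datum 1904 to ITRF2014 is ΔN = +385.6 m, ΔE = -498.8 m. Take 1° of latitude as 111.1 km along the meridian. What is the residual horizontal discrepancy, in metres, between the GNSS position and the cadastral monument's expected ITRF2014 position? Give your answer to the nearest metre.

Observed coordinate differences: Δφ = +0.00359°, Δλ = -0.00629°.
Converting to metres (1° lat = 111100 m, cos φ = 0.678839): observed ΔN = 398.8 m, observed ΔE = -474.4 m.
Subtracting the expected shift leaves a residual of 398.8 − (385.6) = 13.2 m north and -474.4 − (-498.8) = 24.4 m east.
Residual distance = √(13.2² + 24.4²) = 27.8 m.

28 m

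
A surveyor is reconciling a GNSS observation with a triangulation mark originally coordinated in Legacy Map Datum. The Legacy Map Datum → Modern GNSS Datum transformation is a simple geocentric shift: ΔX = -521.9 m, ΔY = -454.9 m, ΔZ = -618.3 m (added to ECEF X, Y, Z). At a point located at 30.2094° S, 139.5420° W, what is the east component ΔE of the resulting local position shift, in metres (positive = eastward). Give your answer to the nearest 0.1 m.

ΔE = 7.5 m

At φ = -30.2094°, λ = -139.5420°: sin φ = -0.503162, cos φ = 0.864192, sin λ = -0.648890, cos λ = -0.760882.
ΔE = −sin λ·ΔX + cos λ·ΔY = −(-0.648890)·(-521.9) + (-0.760882)·(-454.9) = 7.47 m.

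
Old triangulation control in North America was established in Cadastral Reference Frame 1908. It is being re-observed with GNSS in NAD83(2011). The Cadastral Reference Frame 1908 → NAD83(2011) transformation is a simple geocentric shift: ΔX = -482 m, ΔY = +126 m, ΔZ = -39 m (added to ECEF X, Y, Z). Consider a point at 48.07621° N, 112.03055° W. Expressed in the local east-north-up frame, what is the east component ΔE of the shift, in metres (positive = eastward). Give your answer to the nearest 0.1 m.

At φ = 48.07621°, λ = -112.03055°: sin φ = 0.744034, cos φ = 0.668142, sin λ = -0.926984, cos λ = -0.375101.
ΔE = −sin λ·ΔX + cos λ·ΔY = −(-0.926984)·(-482) + (-0.375101)·(126) = -494.07 m.

ΔE = -494.1 m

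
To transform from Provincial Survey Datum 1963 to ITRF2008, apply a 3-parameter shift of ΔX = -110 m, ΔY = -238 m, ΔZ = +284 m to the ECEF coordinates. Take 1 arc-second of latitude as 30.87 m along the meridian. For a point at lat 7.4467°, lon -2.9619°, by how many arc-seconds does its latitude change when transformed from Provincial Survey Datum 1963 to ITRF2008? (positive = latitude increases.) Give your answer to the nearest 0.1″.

Δφ = 9.5″

sin φ = 0.129604, cos φ = 0.991566, sin λ = -0.051672, cos λ = 0.998664.
North component: ΔN = −sin φ cos λ·ΔX − sin φ sin λ·ΔY + cos φ·ΔZ = −(0.129604)(0.998664)(-110) − (0.129604)(-0.051672)(-238) + (0.991566)(284) = 294.25 m.
1° of latitude spans 3600 × 30.87 = 111132 m, so Δφ = 294.25 / 111132 × 3600 = 9.532″.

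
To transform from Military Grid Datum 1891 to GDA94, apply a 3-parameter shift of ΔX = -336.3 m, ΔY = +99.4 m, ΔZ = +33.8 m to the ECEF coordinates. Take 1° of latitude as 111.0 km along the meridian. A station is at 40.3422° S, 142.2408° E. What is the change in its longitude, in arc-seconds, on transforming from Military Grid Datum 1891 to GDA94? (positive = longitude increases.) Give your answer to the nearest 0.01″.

sin φ = -0.647351, cos φ = 0.762192, sin λ = 0.612344, cos λ = -0.790591.
East component: ΔE = −sin λ·ΔX + cos λ·ΔY = −(0.612344)(-336.3) + (-0.790591)(99.4) = 127.35 m.
1° of latitude spans 111000 m; at latitude φ, 1° of longitude spans that × cos φ = 84603.3 m, so Δλ = 127.35 / 84603.3 × 3600 = 5.419″.

Δλ = 5.42″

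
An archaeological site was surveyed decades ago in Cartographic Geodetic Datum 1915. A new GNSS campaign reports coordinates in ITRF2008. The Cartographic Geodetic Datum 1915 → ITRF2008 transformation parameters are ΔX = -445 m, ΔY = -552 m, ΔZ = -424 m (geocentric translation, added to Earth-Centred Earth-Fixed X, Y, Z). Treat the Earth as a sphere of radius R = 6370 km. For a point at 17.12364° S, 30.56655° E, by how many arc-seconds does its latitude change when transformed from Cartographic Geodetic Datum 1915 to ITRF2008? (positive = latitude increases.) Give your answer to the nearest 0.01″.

Δφ = -19.45″

sin φ = -0.294435, cos φ = 0.955672, sin λ = 0.508539, cos λ = 0.861039.
North component: ΔN = −sin φ cos λ·ΔX − sin φ sin λ·ΔY + cos φ·ΔZ = −(-0.294435)(0.861039)(-445) − (-0.294435)(0.508539)(-552) + (0.955672)(-424) = -600.67 m.
1° of latitude spans πR/180 = 111177 m, so Δφ = -600.67 / 111177 × 3600 = -19.450″.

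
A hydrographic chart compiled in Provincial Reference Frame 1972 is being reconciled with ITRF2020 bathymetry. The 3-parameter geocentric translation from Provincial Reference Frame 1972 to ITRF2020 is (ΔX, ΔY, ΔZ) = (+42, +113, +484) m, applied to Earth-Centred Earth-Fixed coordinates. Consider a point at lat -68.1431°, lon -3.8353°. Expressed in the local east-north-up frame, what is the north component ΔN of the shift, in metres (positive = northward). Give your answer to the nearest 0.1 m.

The local north axis is (−sin φ cos λ, −sin φ sin λ, cos φ), giving ΔN = 38.894 − 7.015 + 180.188 = 212.07 m.

ΔN = 212.1 m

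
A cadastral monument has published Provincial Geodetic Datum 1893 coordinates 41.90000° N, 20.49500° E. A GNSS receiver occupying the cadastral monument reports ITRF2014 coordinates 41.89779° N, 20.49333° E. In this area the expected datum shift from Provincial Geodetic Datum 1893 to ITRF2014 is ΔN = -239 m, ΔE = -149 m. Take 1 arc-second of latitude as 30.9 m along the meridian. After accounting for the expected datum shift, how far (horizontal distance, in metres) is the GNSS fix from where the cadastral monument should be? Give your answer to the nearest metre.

13 m

Observed coordinate differences: Δφ = -0.00221°, Δλ = -0.00167°.
Converting to metres (1° lat = 111240 m, cos φ = 0.744312): observed ΔN = -245.8 m, observed ΔE = -138.3 m.
Subtracting the expected shift leaves a residual of -245.8 − (-239) = -6.8 m north and -138.3 − (-149) = 10.7 m east.
Residual distance = √((-6.8)² + 10.7²) = 12.7 m.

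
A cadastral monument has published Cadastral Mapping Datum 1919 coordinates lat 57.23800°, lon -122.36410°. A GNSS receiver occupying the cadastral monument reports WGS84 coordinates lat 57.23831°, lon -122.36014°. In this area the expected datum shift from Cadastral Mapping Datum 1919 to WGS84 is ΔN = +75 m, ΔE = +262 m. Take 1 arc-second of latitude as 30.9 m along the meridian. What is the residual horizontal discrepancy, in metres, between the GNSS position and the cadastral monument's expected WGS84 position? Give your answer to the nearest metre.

47 m

Observed coordinate differences: Δφ = +0.00031°, Δλ = +0.00396°.
Converting to metres (1° lat = 111240 m, cos φ = 0.541151): observed ΔN = 34.5 m, observed ΔE = 238.4 m.
Subtracting the expected shift leaves a residual of 34.5 − (75) = -40.5 m north and 238.4 − (262) = -23.6 m east.
Residual distance = √((-40.5)² + (-23.6)²) = 46.9 m.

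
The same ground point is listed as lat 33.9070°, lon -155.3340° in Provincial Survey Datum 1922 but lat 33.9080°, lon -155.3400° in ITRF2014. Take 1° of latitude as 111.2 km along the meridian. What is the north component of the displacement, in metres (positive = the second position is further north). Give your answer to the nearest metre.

ΔN = 111 m

Δφ = 33.9080° − 33.9070° = +0.0010°; Δλ = -155.3400° − -155.3340° = -0.0060°.
ΔN = Δφ × 111200 = 111.2 m; ΔE = Δλ × 111200 × cos(33.9070°) = -0.0060 × 111200 × 0.829944 = -553.7 m.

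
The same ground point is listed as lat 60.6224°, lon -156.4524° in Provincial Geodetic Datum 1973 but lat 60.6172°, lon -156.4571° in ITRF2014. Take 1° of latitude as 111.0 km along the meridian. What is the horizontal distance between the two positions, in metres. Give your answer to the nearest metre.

Δφ = 60.6172° − 60.6224° = -0.0052°; Δλ = -156.4571° − -156.4524° = -0.0047°.
ΔN = Δφ × 111000 = -577.2 m; ΔE = Δλ × 111000 × cos(60.6224°) = -0.0047 × 111000 × 0.490563 = -255.9 m.
Distance = √(ΔE² + ΔN²) = √((-255.9)² + (-577.2)²) = 631.4 m.

631 m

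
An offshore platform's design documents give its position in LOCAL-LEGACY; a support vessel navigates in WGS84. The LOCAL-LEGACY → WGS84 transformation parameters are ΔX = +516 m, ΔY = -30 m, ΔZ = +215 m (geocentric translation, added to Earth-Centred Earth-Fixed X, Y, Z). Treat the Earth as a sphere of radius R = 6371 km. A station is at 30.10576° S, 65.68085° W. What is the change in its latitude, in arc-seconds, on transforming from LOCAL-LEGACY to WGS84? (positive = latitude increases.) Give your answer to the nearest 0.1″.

Δφ = 9.9″

sin φ = -0.501598, cos φ = 0.865101, sin λ = -0.911266, cos λ = 0.411819.
North component: ΔN = −sin φ cos λ·ΔX − sin φ sin λ·ΔY + cos φ·ΔZ = −(-0.501598)(0.411819)(516) − (-0.501598)(-0.911266)(-30) + (0.865101)(215) = 306.30 m.
1° of latitude spans πR/180 = 111195 m, so Δφ = 306.30 / 111195 × 3600 = 9.917″.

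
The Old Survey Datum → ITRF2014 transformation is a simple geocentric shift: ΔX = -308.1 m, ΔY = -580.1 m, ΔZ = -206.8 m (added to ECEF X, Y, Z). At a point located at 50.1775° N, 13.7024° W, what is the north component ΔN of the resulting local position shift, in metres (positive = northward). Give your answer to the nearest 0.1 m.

At φ = 50.1775°, λ = -13.7024°: sin φ = 0.768032, cos φ = 0.640411, sin λ = -0.236879, cos λ = 0.971539.
ΔN = −sin φ cos λ·ΔX − sin φ sin λ·ΔY + cos φ·ΔZ = −(0.768032)(0.971539)(-308.1) − (0.768032)(-0.236879)(-580.1) + (0.640411)(-206.8) = -8.08 m.

ΔN = -8.1 m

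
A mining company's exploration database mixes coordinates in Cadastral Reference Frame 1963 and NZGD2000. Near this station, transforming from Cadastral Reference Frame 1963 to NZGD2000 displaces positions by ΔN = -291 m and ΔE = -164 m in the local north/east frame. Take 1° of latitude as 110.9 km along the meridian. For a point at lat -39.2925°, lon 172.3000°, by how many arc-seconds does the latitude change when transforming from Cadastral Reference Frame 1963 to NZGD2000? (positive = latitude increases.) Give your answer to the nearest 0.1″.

Δφ = -9.4″

1° of latitude = 110.9 km, so Δφ = -291.0 / 110900 = -0.0026240° = -9.446″.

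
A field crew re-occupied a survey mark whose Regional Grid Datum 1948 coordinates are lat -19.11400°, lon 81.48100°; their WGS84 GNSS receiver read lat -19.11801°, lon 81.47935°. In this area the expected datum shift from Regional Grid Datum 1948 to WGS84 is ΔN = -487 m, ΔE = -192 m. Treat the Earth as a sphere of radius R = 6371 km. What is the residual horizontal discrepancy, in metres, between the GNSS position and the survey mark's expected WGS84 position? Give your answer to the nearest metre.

45 m

Observed coordinate differences: Δφ = -0.00401°, Δλ = -0.00165°.
Converting to metres (1° lat = 111195 m, cos φ = 0.944869): observed ΔN = -445.9 m, observed ΔE = -173.4 m.
Subtracting the expected shift leaves a residual of -445.9 − (-487) = 41.1 m north and -173.4 − (-192) = 18.6 m east.
Residual distance = √(41.1² + 18.6²) = 45.1 m.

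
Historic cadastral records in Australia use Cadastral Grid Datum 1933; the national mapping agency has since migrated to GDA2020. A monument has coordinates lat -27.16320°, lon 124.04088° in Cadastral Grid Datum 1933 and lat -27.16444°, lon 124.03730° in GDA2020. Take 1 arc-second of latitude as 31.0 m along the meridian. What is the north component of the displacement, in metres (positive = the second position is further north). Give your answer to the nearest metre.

Δφ = -27.16444° − -27.16320° = -0.00124°; Δλ = 124.03730° − 124.04088° = -0.00358°.
1° of latitude = 3600 × 31.00 = 111600 m.
ΔN = Δφ × 111600 = -138.4 m; ΔE = Δλ × 111600 × cos(-27.16320°) = -0.00358 × 111600 × 0.889710 = -355.5 m.

ΔN = -138 m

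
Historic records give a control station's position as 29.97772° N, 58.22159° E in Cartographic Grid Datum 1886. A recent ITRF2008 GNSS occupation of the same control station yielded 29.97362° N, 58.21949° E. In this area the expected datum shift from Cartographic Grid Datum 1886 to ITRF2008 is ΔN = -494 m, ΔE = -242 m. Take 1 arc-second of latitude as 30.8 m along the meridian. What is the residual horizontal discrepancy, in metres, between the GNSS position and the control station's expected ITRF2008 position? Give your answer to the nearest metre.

Observed coordinate differences: Δφ = -0.00410°, Δλ = -0.00210°.
Converting to metres (1° lat = 110880 m, cos φ = 0.866220): observed ΔN = -454.6 m, observed ΔE = -201.7 m.
Subtracting the expected shift leaves a residual of -454.6 − (-494) = 39.4 m north and -201.7 − (-242) = 40.3 m east.
Residual distance = √(39.4² + 40.3²) = 56.4 m.

56 m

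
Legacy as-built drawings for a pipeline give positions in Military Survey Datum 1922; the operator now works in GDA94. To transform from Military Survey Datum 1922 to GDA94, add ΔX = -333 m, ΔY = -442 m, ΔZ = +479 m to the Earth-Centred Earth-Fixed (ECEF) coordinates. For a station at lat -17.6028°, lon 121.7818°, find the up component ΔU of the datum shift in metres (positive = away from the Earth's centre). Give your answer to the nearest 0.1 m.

The local up (radial) axis is (cos φ cos λ, cos φ sin λ, sin φ), giving ΔU = 167.174 − 358.133 − 144.857 = -335.82 m.

ΔU = -335.8 m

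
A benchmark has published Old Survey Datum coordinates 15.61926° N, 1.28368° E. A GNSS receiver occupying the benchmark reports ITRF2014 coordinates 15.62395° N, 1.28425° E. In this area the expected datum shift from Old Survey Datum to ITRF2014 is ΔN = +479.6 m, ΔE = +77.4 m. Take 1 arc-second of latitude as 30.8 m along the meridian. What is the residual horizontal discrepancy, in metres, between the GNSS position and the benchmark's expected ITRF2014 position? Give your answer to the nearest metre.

44 m

Observed coordinate differences: Δφ = +0.00469°, Δλ = +0.00057°.
Converting to metres (1° lat = 110880 m, cos φ = 0.963072): observed ΔN = 520.0 m, observed ΔE = 60.9 m.
Subtracting the expected shift leaves a residual of 520.0 − (479.6) = 40.4 m north and 60.9 − (77.4) = -16.5 m east.
Residual distance = √(40.4² + (-16.5)²) = 43.7 m.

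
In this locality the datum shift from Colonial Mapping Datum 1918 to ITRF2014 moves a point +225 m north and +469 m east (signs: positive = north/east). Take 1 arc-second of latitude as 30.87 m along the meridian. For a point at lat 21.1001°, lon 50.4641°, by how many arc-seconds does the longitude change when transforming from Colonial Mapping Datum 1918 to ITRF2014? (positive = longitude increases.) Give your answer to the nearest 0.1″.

At latitude 21.1001°, cos φ = 0.932953.
1″ of longitude at this latitude = 30.87 × cos φ = 28.8003 m, so Δλ = 469.0 / 28.8003 = 16.285″.

Δλ = 16.3″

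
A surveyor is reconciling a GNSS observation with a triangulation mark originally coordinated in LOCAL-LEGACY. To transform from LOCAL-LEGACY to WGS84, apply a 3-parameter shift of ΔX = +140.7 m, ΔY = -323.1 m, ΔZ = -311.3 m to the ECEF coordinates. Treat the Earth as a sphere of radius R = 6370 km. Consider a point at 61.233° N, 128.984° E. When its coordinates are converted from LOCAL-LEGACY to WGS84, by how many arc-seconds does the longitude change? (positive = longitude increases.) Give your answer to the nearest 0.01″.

sin φ = 0.876584, cos φ = 0.481249, sin λ = 0.777322, cos λ = -0.629103.
East component: ΔE = −sin λ·ΔX + cos λ·ΔY = −(0.777322)(140.7) + (-0.629103)(-323.1) = 93.89 m.
1° of latitude spans πR/180 = 111177 m; at latitude φ, 1° of longitude spans that × cos φ = 53504.0 m, so Δλ = 93.89 / 53504.0 × 3600 = 6.318″.

Δλ = 6.32″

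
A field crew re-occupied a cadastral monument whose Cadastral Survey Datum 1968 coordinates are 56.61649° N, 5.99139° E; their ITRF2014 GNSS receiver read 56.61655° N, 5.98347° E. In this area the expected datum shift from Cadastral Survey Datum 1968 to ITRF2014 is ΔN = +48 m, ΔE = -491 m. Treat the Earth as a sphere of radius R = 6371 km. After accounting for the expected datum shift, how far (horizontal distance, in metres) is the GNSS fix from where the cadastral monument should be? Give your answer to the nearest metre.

Observed coordinate differences: Δφ = +0.00006°, Δλ = -0.00792°.
Converting to metres (1° lat = 111195 m, cos φ = 0.550240): observed ΔN = 6.7 m, observed ΔE = -484.6 m.
Subtracting the expected shift leaves a residual of 6.7 − (48) = -41.3 m north and -484.6 − (-491) = 6.4 m east.
Residual distance = √((-41.3)² + 6.4²) = 41.8 m.

42 m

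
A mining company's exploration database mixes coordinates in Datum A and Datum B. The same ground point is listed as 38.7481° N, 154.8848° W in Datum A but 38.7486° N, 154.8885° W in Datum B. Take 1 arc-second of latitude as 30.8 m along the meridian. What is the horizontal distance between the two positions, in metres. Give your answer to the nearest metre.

325 m

Δφ = 38.7486° − 38.7481° = +0.0005°; Δλ = -154.8885° − -154.8848° = -0.0037°.
1° of latitude = 3600 × 30.80 = 110880 m.
ΔN = Δφ × 110880 = 55.4 m; ΔE = Δλ × 110880 × cos(38.7481°) = -0.0037 × 110880 × 0.779905 = -320.0 m.
Distance = √(ΔE² + ΔN²) = √((-320.0)² + 55.4²) = 324.7 m.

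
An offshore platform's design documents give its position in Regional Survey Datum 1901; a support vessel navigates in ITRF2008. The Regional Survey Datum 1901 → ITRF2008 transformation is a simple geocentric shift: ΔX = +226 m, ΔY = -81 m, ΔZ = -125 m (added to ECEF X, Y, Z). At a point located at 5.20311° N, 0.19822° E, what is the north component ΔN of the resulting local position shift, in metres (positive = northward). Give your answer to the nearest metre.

At φ = 5.20311°, λ = 0.19822°: sin φ = 0.090687, cos φ = 0.995879, sin λ = 0.003460, cos λ = 0.999994.
ΔN = −sin φ cos λ·ΔX − sin φ sin λ·ΔY + cos φ·ΔZ = −(0.090687)(0.999994)(226) − (0.090687)(0.003460)(-81) + (0.995879)(-125) = -144.95 m.

ΔN = -145 m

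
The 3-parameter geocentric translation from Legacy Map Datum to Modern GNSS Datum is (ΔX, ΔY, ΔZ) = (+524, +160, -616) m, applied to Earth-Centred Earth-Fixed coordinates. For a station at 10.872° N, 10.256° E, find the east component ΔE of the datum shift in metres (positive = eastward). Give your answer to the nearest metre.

ΔE = 64 m

At φ = 10.872°, λ = 10.256°: sin φ = 0.188616, cos φ = 0.982051, sin λ = 0.178047, cos λ = 0.984022.
ΔE = −sin λ·ΔX + cos λ·ΔY = −(0.178047)·(524) + (0.984022)·(160) = 64.15 m.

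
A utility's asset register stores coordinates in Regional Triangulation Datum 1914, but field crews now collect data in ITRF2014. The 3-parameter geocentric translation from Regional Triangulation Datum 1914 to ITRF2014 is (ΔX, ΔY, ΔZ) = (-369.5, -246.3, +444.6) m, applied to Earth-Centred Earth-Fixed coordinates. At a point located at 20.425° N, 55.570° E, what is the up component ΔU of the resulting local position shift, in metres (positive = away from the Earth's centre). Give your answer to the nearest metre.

ΔU = -231 m

The local up (radial) axis is (cos φ cos λ, cos φ sin λ, sin φ), giving ΔU = -195.780 − 190.380 + 155.157 = -231.00 m.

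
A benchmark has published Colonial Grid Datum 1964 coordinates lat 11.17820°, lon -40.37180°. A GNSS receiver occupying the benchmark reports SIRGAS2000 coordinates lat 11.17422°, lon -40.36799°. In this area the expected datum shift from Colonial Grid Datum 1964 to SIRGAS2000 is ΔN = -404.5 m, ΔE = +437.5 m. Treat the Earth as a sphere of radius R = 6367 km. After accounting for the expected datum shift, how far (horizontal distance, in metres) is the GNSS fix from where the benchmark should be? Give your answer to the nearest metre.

Observed coordinate differences: Δφ = -0.00398°, Δλ = +0.00381°.
Converting to metres (1° lat = 111125 m, cos φ = 0.981029): observed ΔN = -442.3 m, observed ΔE = 415.4 m.
Subtracting the expected shift leaves a residual of -442.3 − (-404.5) = -37.8 m north and 415.4 − (437.5) = -22.1 m east.
Residual distance = √((-37.8)² + (-22.1)²) = 43.8 m.

44 m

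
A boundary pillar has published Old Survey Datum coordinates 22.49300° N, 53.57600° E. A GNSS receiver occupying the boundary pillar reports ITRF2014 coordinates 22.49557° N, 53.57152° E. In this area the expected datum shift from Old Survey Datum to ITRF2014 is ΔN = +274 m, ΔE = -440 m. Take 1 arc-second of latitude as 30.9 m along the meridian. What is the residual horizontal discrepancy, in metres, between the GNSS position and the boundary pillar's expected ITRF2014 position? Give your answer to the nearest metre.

Observed coordinate differences: Δφ = +0.00257°, Δλ = -0.00448°.
Converting to metres (1° lat = 111240 m, cos φ = 0.923926): observed ΔN = 285.9 m, observed ΔE = -460.4 m.
Subtracting the expected shift leaves a residual of 285.9 − (274) = 11.9 m north and -460.4 − (-440) = -20.4 m east.
Residual distance = √(11.9² + (-20.4)²) = 23.6 m.

24 m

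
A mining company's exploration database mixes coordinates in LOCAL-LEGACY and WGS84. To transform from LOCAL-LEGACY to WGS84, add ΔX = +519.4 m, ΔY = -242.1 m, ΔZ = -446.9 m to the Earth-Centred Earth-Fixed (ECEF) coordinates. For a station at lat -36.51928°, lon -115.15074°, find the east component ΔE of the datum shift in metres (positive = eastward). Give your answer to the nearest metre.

ΔE = 573 m

At φ = -36.51928°, λ = -115.15074°: sin φ = -0.595093, cos φ = 0.803657, sin λ = -0.905193, cos λ = -0.425001.
ΔE = −sin λ·ΔX + cos λ·ΔY = −(-0.905193)·(519.4) + (-0.425001)·(-242.1) = 573.05 m.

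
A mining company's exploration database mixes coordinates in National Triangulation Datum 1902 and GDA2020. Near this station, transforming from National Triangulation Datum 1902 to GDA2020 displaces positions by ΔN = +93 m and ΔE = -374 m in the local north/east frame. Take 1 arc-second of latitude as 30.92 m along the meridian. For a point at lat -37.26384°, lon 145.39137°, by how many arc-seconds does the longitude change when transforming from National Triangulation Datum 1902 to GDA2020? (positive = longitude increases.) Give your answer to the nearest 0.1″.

At latitude -37.26384°, cos φ = 0.795856.
1″ of longitude at this latitude = 30.92 × cos φ = 24.6079 m, so Δλ = -374.0 / 24.6079 = -15.198″.

Δλ = -15.2″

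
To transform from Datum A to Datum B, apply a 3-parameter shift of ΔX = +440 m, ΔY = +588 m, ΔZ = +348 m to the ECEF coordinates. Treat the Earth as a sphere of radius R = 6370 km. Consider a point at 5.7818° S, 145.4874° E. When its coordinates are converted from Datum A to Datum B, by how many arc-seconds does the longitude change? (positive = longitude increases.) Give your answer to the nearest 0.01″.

Δλ = -23.88″

sin φ = -0.100740, cos φ = 0.994913, sin λ = 0.566587, cos λ = -0.824002.
East component: ΔE = −sin λ·ΔX + cos λ·ΔY = −(0.566587)(440) + (-0.824002)(588) = -733.81 m.
1° of latitude spans πR/180 = 111177 m; at latitude φ, 1° of longitude spans that × cos φ = 110611.9 m, so Δλ = -733.81 / 110611.9 × 3600 = -23.883″.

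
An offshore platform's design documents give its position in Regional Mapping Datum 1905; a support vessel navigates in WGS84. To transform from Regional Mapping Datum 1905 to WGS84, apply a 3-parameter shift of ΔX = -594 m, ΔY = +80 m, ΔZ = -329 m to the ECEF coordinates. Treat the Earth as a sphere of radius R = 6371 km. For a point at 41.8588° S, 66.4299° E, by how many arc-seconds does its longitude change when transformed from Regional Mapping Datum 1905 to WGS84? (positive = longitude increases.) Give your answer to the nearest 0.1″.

Δλ = 25.1″

sin φ = -0.667297, cos φ = 0.744792, sin λ = 0.916572, cos λ = 0.399871.
East component: ΔE = −sin λ·ΔX + cos λ·ΔY = −(0.916572)(-594) + (0.399871)(80) = 576.43 m.
1° of latitude spans πR/180 = 111195 m; at latitude φ, 1° of longitude spans that × cos φ = 82817.0 m, so Δλ = 576.43 / 82817.0 × 3600 = 25.057″.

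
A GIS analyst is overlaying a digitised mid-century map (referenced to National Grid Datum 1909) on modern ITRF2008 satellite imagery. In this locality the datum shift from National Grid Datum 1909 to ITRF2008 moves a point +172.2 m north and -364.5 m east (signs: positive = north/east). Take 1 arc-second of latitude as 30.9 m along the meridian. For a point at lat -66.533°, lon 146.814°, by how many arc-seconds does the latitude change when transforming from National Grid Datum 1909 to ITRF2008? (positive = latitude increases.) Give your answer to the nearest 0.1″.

Δφ = 5.6″

1″ of latitude = 30.90 m, so Δφ = 172.2 / 30.90 = 5.573″.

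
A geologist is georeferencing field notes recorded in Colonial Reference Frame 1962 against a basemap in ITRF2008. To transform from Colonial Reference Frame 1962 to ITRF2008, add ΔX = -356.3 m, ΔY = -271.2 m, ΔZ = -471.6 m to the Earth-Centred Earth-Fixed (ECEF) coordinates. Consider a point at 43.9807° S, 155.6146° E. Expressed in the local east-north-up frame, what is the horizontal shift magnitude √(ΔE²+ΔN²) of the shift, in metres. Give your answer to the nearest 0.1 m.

438.3 m

At φ = -43.9807°, λ = 155.6146°: sin φ = -0.694416, cos φ = 0.719574, sin λ = 0.412872, cos λ = -0.910789.
ΔE = −sin λ·ΔX + cos λ·ΔY = −(0.412872)·(-356.3) + (-0.910789)·(-271.2) = 394.11 m.
ΔN = −sin φ cos λ·ΔX − sin φ sin λ·ΔY + cos φ·ΔZ = −(-0.694416)(-0.910789)(-356.3) − (-0.694416)(0.412872)(-271.2) + (0.719574)(-471.6) = -191.76 m.
Horizontal magnitude = √(ΔE² + ΔN²) = √(394.11² + (-191.76)²) = 438.29 m.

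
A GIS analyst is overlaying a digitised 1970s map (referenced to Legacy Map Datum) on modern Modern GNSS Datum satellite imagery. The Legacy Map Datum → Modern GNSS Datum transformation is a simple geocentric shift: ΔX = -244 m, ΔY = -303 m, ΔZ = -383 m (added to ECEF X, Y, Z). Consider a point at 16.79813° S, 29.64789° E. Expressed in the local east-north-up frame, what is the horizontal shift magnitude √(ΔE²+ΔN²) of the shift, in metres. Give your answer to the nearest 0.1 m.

The local east axis at (φ, λ) is (−sin λ, cos λ, 0), so ΔE = −sin(29.64789°)·(-244) + cos(29.64789°)·(-303) = -142.63 m.
The local north axis is (−sin φ cos λ, −sin φ sin λ, cos φ), giving ΔN = -61.284 − 43.317 − 366.657 = -471.26 m.
Horizontal magnitude = √(ΔE² + ΔN²) = √((-142.63)² + (-471.26)²) = 492.37 m.

492.4 m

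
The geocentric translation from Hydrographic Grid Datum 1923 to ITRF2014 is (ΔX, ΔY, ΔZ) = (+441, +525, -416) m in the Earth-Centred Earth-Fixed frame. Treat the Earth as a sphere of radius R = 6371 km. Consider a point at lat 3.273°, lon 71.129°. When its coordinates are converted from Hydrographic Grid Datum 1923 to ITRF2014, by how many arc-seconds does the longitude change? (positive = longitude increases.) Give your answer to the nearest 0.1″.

sin φ = 0.057094, cos φ = 0.998369, sin λ = 0.946249, cos λ = 0.323439.
East component: ΔE = −sin λ·ΔX + cos λ·ΔY = −(0.946249)(441) + (0.323439)(525) = -247.49 m.
1° of latitude spans πR/180 = 111195 m; at latitude φ, 1° of longitude spans that × cos φ = 111013.5 m, so Δλ = -247.49 / 111013.5 × 3600 = -8.026″.

Δλ = -8.0″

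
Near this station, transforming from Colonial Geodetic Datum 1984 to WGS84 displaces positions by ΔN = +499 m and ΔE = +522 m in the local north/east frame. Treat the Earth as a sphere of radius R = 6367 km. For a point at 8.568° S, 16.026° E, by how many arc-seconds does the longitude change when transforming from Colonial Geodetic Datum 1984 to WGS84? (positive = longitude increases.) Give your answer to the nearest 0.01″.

Δλ = 17.10″

At latitude -8.568°, cos φ = 0.988840.
One radian of longitude at latitude φ spans R cos φ, so Δλ = ΔE / (R cos φ) = 522.0 / (6367000 × 0.988840) = 8.2911e-05 rad = 17.102″.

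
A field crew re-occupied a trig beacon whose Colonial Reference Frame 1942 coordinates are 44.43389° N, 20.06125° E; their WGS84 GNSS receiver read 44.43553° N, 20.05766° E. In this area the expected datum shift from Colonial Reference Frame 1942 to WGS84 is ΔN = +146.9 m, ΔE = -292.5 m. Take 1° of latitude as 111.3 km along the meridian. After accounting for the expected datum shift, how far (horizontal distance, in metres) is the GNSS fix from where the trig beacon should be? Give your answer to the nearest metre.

36 m

Observed coordinate differences: Δφ = +0.00164°, Δλ = -0.00359°.
Converting to metres (1° lat = 111300 m, cos φ = 0.714059): observed ΔN = 182.5 m, observed ΔE = -285.3 m.
Subtracting the expected shift leaves a residual of 182.5 − (146.9) = 35.6 m north and -285.3 − (-292.5) = 7.2 m east.
Residual distance = √(35.6² + 7.2²) = 36.3 m.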